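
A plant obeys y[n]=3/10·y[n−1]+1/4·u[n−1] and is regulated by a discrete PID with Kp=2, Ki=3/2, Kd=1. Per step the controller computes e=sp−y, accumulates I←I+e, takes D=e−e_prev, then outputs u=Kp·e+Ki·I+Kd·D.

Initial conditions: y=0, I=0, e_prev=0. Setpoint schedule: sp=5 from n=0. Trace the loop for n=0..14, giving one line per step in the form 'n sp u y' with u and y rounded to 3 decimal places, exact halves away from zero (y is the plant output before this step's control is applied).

0 5 22.500 0.000
1 5 -0.313 5.625
2 5 22.445 1.609
3 5 3.334 6.094
4 5 21.623 2.662
5 5 5.757 6.204
6 5 20.560 3.300
7 5 7.472 6.130
8 5 19.511 3.707
9 5 8.755 5.990
10 5 18.571 3.986
11 5 9.751 5.839
12 5 17.768 4.189
13 5 10.542 5.699
14 5 17.095 4.345

(exact arithmetic carried between steps; '≈' marks a value shown rounded to 6 d.p. or computed from one; I and e_prev carry over from the previous line; the table rounds u and y to 3 d.p., halves away from zero)
n=0: y=0, sp=5, e=sp−y=5; I=5, D=e−e_prev=5; u=2·5+3/2·5+1·5=22.5; next y=3/10·0+1/4·22.5=5.625
n=1: y=5.625, sp=5, e=sp−y=-0.625; I=4.375, D=e−e_prev=-5.625; u=2·(-0.625)+3/2·4.375+1·(-5.625)=-0.3125; next y=3/10·5.625+1/4·(-0.3125)=1.609375
n=2: y=1.609375, sp=5, e=sp−y=3.390625; I=7.765625, D=e−e_prev=4.015625; u=2·3.390625+3/2·7.765625+1·4.015625≈22.445313; next y=3/10·1.609375+1/4·22.445313≈6.094141
n=3: y≈6.094141, sp=5, e=sp−y≈-1.094141; I≈6.671484, D=e−e_prev≈-4.484766; u=2·(-1.094141)+3/2·6.671484+1·(-4.484766)≈3.334180; next y=3/10·6.094141+1/4·3.334180≈2.661787
n=4: y≈2.661787, sp=5, e=sp−y≈2.338213; I≈9.009697, D=e−e_prev≈3.432354; u=2·2.338213+3/2·9.009697+1·3.432354≈21.623325; next y=3/10·2.661787+1/4·21.623325≈6.204367
n=5: y≈6.204367, sp=5, e=sp−y≈-1.204367; I≈7.805330, D=e−e_prev≈-3.542580; u=2·(-1.204367)+3/2·7.805330+1·(-3.542580)≈5.756680; next y=3/10·6.204367+1/4·5.756680≈3.300480
n=6: y≈3.300480, sp=5, e=sp−y≈1.699520; I≈9.504850, D=e−e_prev≈2.903887; u=2·1.699520+3/2·9.504850+1·2.903887≈20.560202; next y=3/10·3.300480+1/4·20.560202≈6.130194
n=7: y≈6.130194, sp=5, e=sp−y≈-1.130194; I≈8.374655, D=e−e_prev≈-2.829714; u=2·(-1.130194)+3/2·8.374655+1·(-2.829714)≈7.471880; next y=3/10·6.130194+1/4·7.471880≈3.707028
n=8: y≈3.707028, sp=5, e=sp−y≈1.292972; I≈9.667627, D=e−e_prev≈2.423166; u=2·1.292972+3/2·9.667627+1·2.423166≈19.510550; next y=3/10·3.707028+1/4·19.510550≈5.989746
n=9: y≈5.989746, sp=5, e=sp−y≈-0.989746; I≈8.677881, D=e−e_prev≈-2.282718; u=2·(-0.989746)+3/2·8.677881+1·(-2.282718)≈8.754612; next y=3/10·5.989746+1/4·8.754612≈3.985577
n=10: y≈3.985577, sp=5, e=sp−y≈1.014423; I≈9.692304, D=e−e_prev≈2.004169; u=2·1.014423+3/2·9.692304+1·2.004169≈18.571472; next y=3/10·3.985577+1/4·18.571472≈5.838541
n=11: y≈5.838541, sp=5, e=sp−y≈-0.838541; I≈8.853763, D=e−e_prev≈-1.852964; u=2·(-0.838541)+3/2·8.853763+1·(-1.852964)≈9.750598; next y=3/10·5.838541+1/4·9.750598≈4.189212
n=12: y≈4.189212, sp=5, e=sp−y≈0.810788; I≈9.664551, D=e−e_prev≈1.649329; u=2·0.810788+3/2·9.664551+1·1.649329≈17.767732; next y=3/10·4.189212+1/4·17.767732≈5.698697
n=13: y≈5.698697, sp=5, e=sp−y≈-0.698697; I≈8.965855, D=e−e_prev≈-1.509485; u=2·(-0.698697)+3/2·8.965855+1·(-1.509485)≈10.541904; next y=3/10·5.698697+1/4·10.541904≈4.345085
n=14: y≈4.345085, sp=5, e=sp−y≈0.654915; I≈9.620770, D=e−e_prev≈1.353612; u=2·0.654915+3/2·9.620770+1·1.353612≈17.094596; next y=3/10·4.345085+1/4·17.094596≈5.577175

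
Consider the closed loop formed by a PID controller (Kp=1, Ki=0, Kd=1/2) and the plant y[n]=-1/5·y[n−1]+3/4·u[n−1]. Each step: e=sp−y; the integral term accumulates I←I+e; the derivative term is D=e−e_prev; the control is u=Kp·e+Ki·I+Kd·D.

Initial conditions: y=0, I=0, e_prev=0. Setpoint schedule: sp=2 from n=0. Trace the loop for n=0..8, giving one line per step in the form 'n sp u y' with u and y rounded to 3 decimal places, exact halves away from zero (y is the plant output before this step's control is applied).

0 2 3.000 0.000
1 2 -1.375 2.250
2 2 5.347 -1.481
3 2 -5.200 4.306
4 2 11.295 -4.761
5 2 -14.516 9.424
6 2 25.870 -12.772
7 2 -37.322 21.957
8 2 61.552 -32.383

(exact arithmetic carried between steps; '≈' marks a value shown rounded to 6 d.p. or computed from one; I and e_prev carry over from the previous line; the table rounds u and y to 3 d.p., halves away from zero)
n=0: y=0, sp=2, e=sp−y=2; I=2, D=e−e_prev=2; u=1·2+0·2+1/2·2=3; next y=-1/5·0+3/4·3=2.25
n=1: y=2.25, sp=2, e=sp−y=-0.25; I=1.75, D=e−e_prev=-2.25; u=1·(-0.25)+0·1.75+1/2·(-2.25)=-1.375; next y=-1/5·2.25+3/4·(-1.375)=-1.48125
n=2: y=-1.48125, sp=2, e=sp−y=3.48125; I=5.23125, D=e−e_prev=3.73125; u=1·3.48125+0·5.23125+1/2·3.73125=5.346875; next y=-1/5·(-1.48125)+3/4·5.346875≈4.306406
n=3: y≈4.306406, sp=2, e=sp−y≈-2.306406; I≈2.924844, D=e−e_prev≈-5.787656; u=1·(-2.306406)+0·2.924844+1/2·(-5.787656)≈-5.200234; next y=-1/5·4.306406+3/4·(-5.200234)≈-4.761457
n=4: y≈-4.761457, sp=2, e=sp−y≈6.761457; I≈9.686301, D=e−e_prev≈9.067863; u=1·6.761457+0·9.686301+1/2·9.067863≈11.295389; next y=-1/5·(-4.761457)+3/4·11.295389≈9.423833
n=5: y≈9.423833, sp=2, e=sp−y≈-7.423833; I≈2.262468, D=e−e_prev≈-14.185290; u=1·(-7.423833)+0·2.262468+1/2·(-14.185290)≈-14.516478; next y=-1/5·9.423833+3/4·(-14.516478)≈-12.772125
n=6: y≈-12.772125, sp=2, e=sp−y≈14.772125; I≈17.034593, D=e−e_prev≈22.195958; u=1·14.772125+0·17.034593+1/2·22.195958≈25.870104; next y=-1/5·(-12.772125)+3/4·25.870104≈21.957003
n=7: y≈21.957003, sp=2, e=sp−y≈-19.957003; I≈-2.922410, D=e−e_prev≈-34.729128; u=1·(-19.957003)+0·(-2.922410)+1/2·(-34.729128)≈-37.321567; next y=-1/5·21.957003+3/4·(-37.321567)≈-32.382576
n=8: y≈-32.382576, sp=2, e=sp−y≈34.382576; I≈31.460166, D=e−e_prev≈54.339579; u=1·34.382576+0·31.460166+1/2·54.339579≈61.552365; next y=-1/5·(-32.382576)+3/4·61.552365≈52.640789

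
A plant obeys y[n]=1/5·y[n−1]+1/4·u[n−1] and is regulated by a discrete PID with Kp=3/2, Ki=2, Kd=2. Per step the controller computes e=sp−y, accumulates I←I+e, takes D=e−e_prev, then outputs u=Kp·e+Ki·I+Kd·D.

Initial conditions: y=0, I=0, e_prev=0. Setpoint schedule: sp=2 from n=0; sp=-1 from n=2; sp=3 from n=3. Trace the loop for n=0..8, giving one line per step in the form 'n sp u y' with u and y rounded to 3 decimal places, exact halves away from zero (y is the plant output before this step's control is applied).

0 2 11.000 0.000
1 2 -4.125 2.750
2 -1 1.147 -0.481
3 3 17.952 0.190
4 3 -6.932 4.526
5 3 28.134 -0.828
6 3 -17.244 6.868
7 3 44.341 -2.937
8 3 -37.288 10.498

(exact arithmetic carried between steps; '≈' marks a value shown rounded to 6 d.p. or computed from one; I and e_prev carry over from the previous line; the table rounds u and y to 3 d.p., halves away from zero)
n=0: y=0, sp=2, e=sp−y=2; I=2, D=e−e_prev=2; u=3/2·2+2·2+2·2=11; next y=1/5·0+1/4·11=2.75
n=1: y=2.75, sp=2, e=sp−y=-0.75; I=1.25, D=e−e_prev=-2.75; u=3/2·(-0.75)+2·1.25+2·(-2.75)=-4.125; next y=1/5·2.75+1/4·(-4.125)=-0.48125
n=2: y=-0.48125, sp=-1, e=sp−y=-0.51875; I=0.73125, D=e−e_prev=0.23125; u=3/2·(-0.51875)+2·0.73125+2·0.23125=1.146875; next y=1/5·(-0.48125)+1/4·1.146875≈0.190469
n=3: y≈0.190469, sp=3, e=sp−y≈2.809531; I≈3.540781, D=e−e_prev≈3.328281; u=3/2·2.809531+2·3.540781+2·3.328281≈17.952422; next y=1/5·0.190469+1/4·17.952422≈4.526199
n=4: y≈4.526199, sp=3, e=sp−y≈-1.526199; I≈2.014582, D=e−e_prev≈-4.335730; u=3/2·(-1.526199)+2·2.014582+2·(-4.335730)≈-6.931596; next y=1/5·4.526199+1/4·(-6.931596)≈-0.827659
n=5: y≈-0.827659, sp=3, e=sp−y≈3.827659; I≈5.842241, D=e−e_prev≈5.353858; u=3/2·3.827659+2·5.842241+2·5.353858≈28.133687; next y=1/5·(-0.827659)+1/4·28.133687≈6.867890
n=6: y≈6.867890, sp=3, e=sp−y≈-3.867890; I≈1.974351, D=e−e_prev≈-7.695549; u=3/2·(-3.867890)+2·1.974351+2·(-7.695549)≈-17.244231; next y=1/5·6.867890+1/4·(-17.244231)≈-2.937480
n=7: y≈-2.937480, sp=3, e=sp−y≈5.937480; I≈7.911831, D=e−e_prev≈9.805370; u=3/2·5.937480+2·7.911831+2·9.805370≈44.340621; next y=1/5·(-2.937480)+1/4·44.340621≈10.497659
n=8: y≈10.497659, sp=3, e=sp−y≈-7.497659; I≈0.414172, D=e−e_prev≈-13.435139; u=3/2·(-7.497659)+2·0.414172+2·(-13.435139)≈-37.288424; next y=1/5·10.497659+1/4·(-37.288424)≈-7.222574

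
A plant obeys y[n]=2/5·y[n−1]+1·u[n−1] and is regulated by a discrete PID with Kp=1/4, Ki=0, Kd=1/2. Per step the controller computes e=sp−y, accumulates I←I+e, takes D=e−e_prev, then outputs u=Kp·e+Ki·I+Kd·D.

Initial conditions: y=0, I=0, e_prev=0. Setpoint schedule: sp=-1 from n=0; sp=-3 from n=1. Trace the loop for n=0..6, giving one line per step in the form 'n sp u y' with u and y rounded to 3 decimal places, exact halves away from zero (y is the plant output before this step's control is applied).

0 -1 -0.750 0.000
1 -3 -1.188 -0.750
2 -3 -0.009 -1.488
3 -3 -1.040 -0.604
4 -3 -0.091 -1.282
5 -3 -0.939 -0.603
6 -3 -0.167 -1.180

(exact arithmetic carried between steps; '≈' marks a value shown rounded to 6 d.p. or computed from one; I and e_prev carry over from the previous line; the table rounds u and y to 3 d.p., halves away from zero)
n=0: y=0, sp=-1, e=sp−y=-1; I=-1, D=e−e_prev=-1; u=1/4·(-1)+0·(-1)+1/2·(-1)=-0.75; next y=2/5·0+1·(-0.75)=-0.75
n=1: y=-0.75, sp=-3, e=sp−y=-2.25; I=-3.25, D=e−e_prev=-1.25; u=1/4·(-2.25)+0·(-3.25)+1/2·(-1.25)=-1.1875; next y=2/5·(-0.75)+1·(-1.1875)=-1.4875
n=2: y=-1.4875, sp=-3, e=sp−y=-1.5125; I=-4.7625, D=e−e_prev=0.7375; u=1/4·(-1.5125)+0·(-4.7625)+1/2·0.7375=-0.009375; next y=2/5·(-1.4875)+1·(-0.009375)=-0.604375
n=3: y=-0.604375, sp=-3, e=sp−y=-2.395625; I=-7.158125, D=e−e_prev=-0.883125; u=1/4·(-2.395625)+0·(-7.158125)+1/2·(-0.883125)≈-1.040469; next y=2/5·(-0.604375)+1·(-1.040469)≈-1.282219
n=4: y≈-1.282219, sp=-3, e=sp−y≈-1.717781; I≈-8.875906, D=e−e_prev≈0.677844; u=1/4·(-1.717781)+0·(-8.875906)+1/2·0.677844≈-0.090523; next y=2/5·(-1.282219)+1·(-0.090523)≈-0.603411
n=5: y≈-0.603411, sp=-3, e=sp−y≈-2.396589; I≈-11.272495, D=e−e_prev≈-0.678808; u=1/4·(-2.396589)+0·(-11.272495)+1/2·(-0.678808)≈-0.938551; next y=2/5·(-0.603411)+1·(-0.938551)≈-1.179916
n=6: y≈-1.179916, sp=-3, e=sp−y≈-1.820084; I≈-13.092580, D=e−e_prev≈0.576505; u=1/4·(-1.820084)+0·(-13.092580)+1/2·0.576505≈-0.166769; next y=2/5·(-1.179916)+1·(-0.166769)≈-0.638735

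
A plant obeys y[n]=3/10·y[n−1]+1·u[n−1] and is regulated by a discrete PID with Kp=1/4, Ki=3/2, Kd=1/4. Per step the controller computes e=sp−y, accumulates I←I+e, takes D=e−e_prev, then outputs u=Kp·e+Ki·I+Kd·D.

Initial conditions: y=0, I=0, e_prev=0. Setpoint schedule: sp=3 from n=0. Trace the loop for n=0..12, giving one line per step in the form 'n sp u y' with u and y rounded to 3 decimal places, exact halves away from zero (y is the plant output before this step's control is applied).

0 3 6.000 0.000
1 3 -2.250 6.000
2 3 7.650 -0.450
3 3 -4.718 7.515
4 3 10.457 -2.463
5 3 -8.205 9.718
6 3 14.779 -5.290
7 3 -13.502 13.192
8 3 21.303 -9.544
9 3 -21.533 18.440
10 3 31.185 -16.001
11 3 -33.695 26.385
12 3 46.153 -25.780

(exact arithmetic carried between steps; '≈' marks a value shown rounded to 6 d.p. or computed from one; I and e_prev carry over from the previous line; the table rounds u and y to 3 d.p., halves away from zero)
n=0: y=0, sp=3, e=sp−y=3; I=3, D=e−e_prev=3; u=1/4·3+3/2·3+1/4·3=6; next y=3/10·0+1·6=6
n=1: y=6, sp=3, e=sp−y=-3; I=0, D=e−e_prev=-6; u=1/4·(-3)+3/2·0+1/4·(-6)=-2.25; next y=3/10·6+1·(-2.25)=-0.45
n=2: y=-0.45, sp=3, e=sp−y=3.45; I=3.45, D=e−e_prev=6.45; u=1/4·3.45+3/2·3.45+1/4·6.45=7.65; next y=3/10·(-0.45)+1·7.65=7.515
n=3: y=7.515, sp=3, e=sp−y=-4.515; I=-1.065, D=e−e_prev=-7.965; u=1/4·(-4.515)+3/2·(-1.065)+1/4·(-7.965)=-4.7175; next y=3/10·7.515+1·(-4.7175)=-2.463
n=4: y=-2.463, sp=3, e=sp−y=5.463; I=4.398, D=e−e_prev=9.978; u=1/4·5.463+3/2·4.398+1/4·9.978=10.45725; next y=3/10·(-2.463)+1·10.45725=9.71835
n=5: y=9.71835, sp=3, e=sp−y=-6.71835; I=-2.32035, D=e−e_prev=-12.18135; u=1/4·(-6.71835)+3/2·(-2.32035)+1/4·(-12.18135)=-8.20545; next y=3/10·9.71835+1·(-8.20545)=-5.289945
n=6: y=-5.289945, sp=3, e=sp−y=8.289945; I=5.969595, D=e−e_prev=15.008295; u=1/4·8.289945+3/2·5.969595+1/4·15.008295≈14.778953; next y=3/10·(-5.289945)+1·14.778953≈13.191969
n=7: y=13.191969, sp=3, e=sp−y=-10.191969; I=-4.222374, D=e−e_prev=-18.481914; u=1/4·(-10.191969)+3/2·(-4.222374)+1/4·(-18.481914)≈-13.502032; next y=3/10·13.191969+1·(-13.502032)≈-9.544441
n=8: y≈-9.544441, sp=3, e=sp−y≈12.544441; I≈8.322067, D=e−e_prev≈22.736410; u=1/4·12.544441+3/2·8.322067+1/4·22.736410≈21.303313; next y=3/10·(-9.544441)+1·21.303313≈18.439981
n=9: y≈18.439981, sp=3, e=sp−y≈-15.439981; I≈-7.117914, D=e−e_prev≈-27.984422; u=1/4·(-15.439981)+3/2·(-7.117914)+1/4·(-27.984422)≈-21.532972; next y=3/10·18.439981+1·(-21.532972)≈-16.000977
n=10: y≈-16.000977, sp=3, e=sp−y≈19.000977; I≈11.883063, D=e−e_prev≈34.440958; u=1/4·19.000977+3/2·11.883063+1/4·34.440958≈31.185079; next y=3/10·(-16.000977)+1·31.185079≈26.384786
n=11: y≈26.384786, sp=3, e=sp−y≈-23.384786; I≈-11.501722, D=e−e_prev≈-42.385763; u=1/4·(-23.384786)+3/2·(-11.501722)+1/4·(-42.385763)≈-33.695221; next y=3/10·26.384786+1·(-33.695221)≈-25.779785
n=12: y≈-25.779785, sp=3, e=sp−y≈28.779785; I≈17.278063, D=e−e_prev≈52.164571; u=1/4·28.779785+3/2·17.278063+1/4·52.164571≈46.153183; next y=3/10·(-25.779785)+1·46.153183≈38.419248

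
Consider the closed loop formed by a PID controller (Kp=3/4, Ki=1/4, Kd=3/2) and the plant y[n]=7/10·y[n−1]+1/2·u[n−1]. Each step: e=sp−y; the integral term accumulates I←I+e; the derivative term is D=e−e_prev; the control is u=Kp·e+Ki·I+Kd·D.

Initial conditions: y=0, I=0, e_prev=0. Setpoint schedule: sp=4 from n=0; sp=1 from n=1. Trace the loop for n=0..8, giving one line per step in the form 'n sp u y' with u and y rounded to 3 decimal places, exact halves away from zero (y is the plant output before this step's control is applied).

(exact arithmetic carried between steps; '≈' marks a value shown rounded to 6 d.p. or computed from one; I and e_prev carry over from the previous line; the table rounds u and y to 3 d.p., halves away from zero)
n=0: y=0, sp=4, e=sp−y=4; I=4, D=e−e_prev=4; u=3/4·4+1/4·4+3/2·4=10; next y=7/10·0+1/2·10=5
n=1: y=5, sp=1, e=sp−y=-4; I=0, D=e−e_prev=-8; u=3/4·(-4)+1/4·0+3/2·(-8)=-15; next y=7/10·5+1/2·(-15)=-4
n=2: y=-4, sp=1, e=sp−y=5; I=5, D=e−e_prev=9; u=3/4·5+1/4·5+3/2·9=18.5; next y=7/10·(-4)+1/2·18.5=6.45
n=3: y=6.45, sp=1, e=sp−y=-5.45; I=-0.45, D=e−e_prev=-10.45; u=3/4·(-5.45)+1/4·(-0.45)+3/2·(-10.45)=-19.875; next y=7/10·6.45+1/2·(-19.875)=-5.4225
n=4: y=-5.4225, sp=1, e=sp−y=6.4225; I=5.9725, D=e−e_prev=11.8725; u=3/4·6.4225+1/4·5.9725+3/2·11.8725=24.11875; next y=7/10·(-5.4225)+1/2·24.11875=8.263625
n=5: y=8.263625, sp=1, e=sp−y=-7.263625; I=-1.291125, D=e−e_prev=-13.686125; u=3/4·(-7.263625)+1/4·(-1.291125)+3/2·(-13.686125)≈-26.299688; next y=7/10·8.263625+1/2·(-26.299688)≈-7.365306
n=6: y≈-7.365306, sp=1, e=sp−y≈8.365306; I≈7.074181, D=e−e_prev≈15.628931; u=3/4·8.365306+1/4·7.074181+3/2·15.628931≈31.485922; next y=7/10·(-7.365306)+1/2·31.485922≈10.587247
n=7: y≈10.587247, sp=1, e=sp−y≈-9.587247; I≈-2.513065, D=e−e_prev≈-17.952553; u=3/4·(-9.587247)+1/4·(-2.513065)+3/2·(-17.952553)≈-34.747530; next y=7/10·10.587247+1/2·(-34.747530)≈-9.962693
n=8: y≈-9.962693, sp=1, e=sp−y≈10.962693; I≈8.449627, D=e−e_prev≈20.549939; u=3/4·10.962693+1/4·8.449627+3/2·20.549939≈41.159335; next y=7/10·(-9.962693)+1/2·41.159335≈13.605783

0 4 10.000 0.000
1 1 -15.000 5.000
2 1 18.500 -4.000
3 1 -19.875 6.450
4 1 24.119 -5.423
5 1 -26.300 8.264
6 1 31.486 -7.365
7 1 -34.748 10.587
8 1 41.159 -9.963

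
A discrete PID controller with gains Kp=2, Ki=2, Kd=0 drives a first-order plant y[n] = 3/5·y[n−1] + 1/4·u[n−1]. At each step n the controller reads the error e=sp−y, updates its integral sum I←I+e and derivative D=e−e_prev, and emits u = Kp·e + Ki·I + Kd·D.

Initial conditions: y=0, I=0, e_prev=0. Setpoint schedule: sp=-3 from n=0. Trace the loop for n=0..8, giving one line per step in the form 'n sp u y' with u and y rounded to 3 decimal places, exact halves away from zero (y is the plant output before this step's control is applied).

(exact arithmetic carried between steps; '≈' marks a value shown rounded to 6 d.p. or computed from one; I and e_prev carry over from the previous line; the table rounds u and y to 3 d.p., halves away from zero)
n=0: y=0, sp=-3, e=sp−y=-3; I=-3, D=e−e_prev=-3; u=2·(-3)+2·(-3)+0·(-3)=-12; next y=3/5·0+1/4·(-12)=-3
n=1: y=-3, sp=-3, e=sp−y=0; I=-3, D=e−e_prev=3; u=2·0+2·(-3)+0·3=-6; next y=3/5·(-3)+1/4·(-6)=-3.3
n=2: y=-3.3, sp=-3, e=sp−y=0.3; I=-2.7, D=e−e_prev=0.3; u=2·0.3+2·(-2.7)+0·0.3=-4.8; next y=3/5·(-3.3)+1/4·(-4.8)=-3.18
n=3: y=-3.18, sp=-3, e=sp−y=0.18; I=-2.52, D=e−e_prev=-0.12; u=2·0.18+2·(-2.52)+0·(-0.12)=-4.68; next y=3/5·(-3.18)+1/4·(-4.68)=-3.078
n=4: y=-3.078, sp=-3, e=sp−y=0.078; I=-2.442, D=e−e_prev=-0.102; u=2·0.078+2·(-2.442)+0·(-0.102)=-4.728; next y=3/5·(-3.078)+1/4·(-4.728)=-3.0288
n=5: y=-3.0288, sp=-3, e=sp−y=0.0288; I=-2.4132, D=e−e_prev=-0.0492; u=2·0.0288+2·(-2.4132)+0·(-0.0492)=-4.7688; next y=3/5·(-3.0288)+1/4·(-4.7688)=-3.00948
n=6: y=-3.00948, sp=-3, e=sp−y=0.00948; I=-2.40372, D=e−e_prev=-0.01932; u=2·0.00948+2·(-2.40372)+0·(-0.01932)=-4.78848; next y=3/5·(-3.00948)+1/4·(-4.78848)=-3.002808
n=7: y=-3.002808, sp=-3, e=sp−y=0.002808; I=-2.400912, D=e−e_prev=-0.006672; u=2·0.002808+2·(-2.400912)+0·(-0.006672)=-4.796208; next y=3/5·(-3.002808)+1/4·(-4.796208)≈-3.000737
n=8: y≈-3.000737, sp=-3, e=sp−y≈0.000737; I≈-2.400175, D=e−e_prev≈-0.002071; u=2·0.000737+2·(-2.400175)+0·(-0.002071)≈-4.798877; next y=3/5·(-3.000737)+1/4·(-4.798877)≈-3.000161

0 -3 -12.000 0.000
1 -3 -6.000 -3.000
2 -3 -4.800 -3.300
3 -3 -4.680 -3.180
4 -3 -4.728 -3.078
5 -3 -4.769 -3.029
6 -3 -4.788 -3.009
7 -3 -4.796 -3.003
8 -3 -4.799 -3.001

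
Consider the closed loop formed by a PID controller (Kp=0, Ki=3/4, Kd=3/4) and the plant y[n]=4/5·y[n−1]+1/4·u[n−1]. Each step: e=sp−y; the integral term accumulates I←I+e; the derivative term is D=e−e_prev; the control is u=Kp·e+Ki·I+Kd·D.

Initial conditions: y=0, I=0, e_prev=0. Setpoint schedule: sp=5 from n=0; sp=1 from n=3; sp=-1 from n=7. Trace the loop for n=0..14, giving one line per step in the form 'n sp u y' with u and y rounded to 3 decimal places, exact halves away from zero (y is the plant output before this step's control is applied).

(exact arithmetic carried between steps; '≈' marks a value shown rounded to 6 d.p. or computed from one; I and e_prev carry over from the previous line; the table rounds u and y to 3 d.p., halves away from zero)
n=0: y=0, sp=5, e=sp−y=5; I=5, D=e−e_prev=5; u=0·5+3/4·5+3/4·5=7.5; next y=4/5·0+1/4·7.5=1.875
n=1: y=1.875, sp=5, e=sp−y=3.125; I=8.125, D=e−e_prev=-1.875; u=0·3.125+3/4·8.125+3/4·(-1.875)=4.6875; next y=4/5·1.875+1/4·4.6875=2.671875
n=2: y=2.671875, sp=5, e=sp−y=2.328125; I=10.453125, D=e−e_prev=-0.796875; u=0·2.328125+3/4·10.453125+3/4·(-0.796875)≈7.242188; next y=4/5·2.671875+1/4·7.242188≈3.948047
n=3: y≈3.948047, sp=1, e=sp−y≈-2.948047; I≈7.505078, D=e−e_prev≈-5.276172; u=0·(-2.948047)+3/4·7.505078+3/4·(-5.276172)≈1.671680; next y=4/5·3.948047+1/4·1.671680≈3.576357
n=4: y≈3.576357, sp=1, e=sp−y≈-2.576357; I≈4.928721, D=e−e_prev≈0.371689; u=0·(-2.576357)+3/4·4.928721+3/4·0.371689≈3.975308; next y=4/5·3.576357+1/4·3.975308≈3.854913
n=5: y≈3.854913, sp=1, e=sp−y≈-2.854913; I≈2.073808, D=e−e_prev≈-0.278555; u=0·(-2.854913)+3/4·2.073808+3/4·(-0.278555)≈1.346439; next y=4/5·3.854913+1/4·1.346439≈3.420540
n=6: y≈3.420540, sp=1, e=sp−y≈-2.420540; I≈-0.346732, D=e−e_prev≈0.434373; u=0·(-2.420540)+3/4·(-0.346732)+3/4·0.434373≈0.065730; next y=4/5·3.420540+1/4·0.065730≈2.752865
n=7: y≈2.752865, sp=-1, e=sp−y≈-3.752865; I≈-4.099597, D=e−e_prev≈-1.332325; u=0·(-3.752865)+3/4·(-4.099597)+3/4·(-1.332325)≈-4.073941; next y=4/5·2.752865+1/4·(-4.073941)≈1.183806
n=8: y≈1.183806, sp=-1, e=sp−y≈-2.183806; I≈-6.283403, D=e−e_prev≈1.569058; u=0·(-2.183806)+3/4·(-6.283403)+3/4·1.569058≈-3.535759; next y=4/5·1.183806+1/4·(-3.535759)≈0.063105
n=9: y≈0.063105, sp=-1, e=sp−y≈-1.063105; I≈-7.346509, D=e−e_prev≈1.120701; u=0·(-1.063105)+3/4·(-7.346509)+3/4·1.120701≈-4.669356; next y=4/5·0.063105+1/4·(-4.669356)≈-1.116855
n=10: y≈-1.116855, sp=-1, e=sp−y≈0.116855; I≈-7.229654, D=e−e_prev≈1.179960; u=0·0.116855+3/4·(-7.229654)+3/4·1.179960≈-4.537271; next y=4/5·(-1.116855)+1/4·(-4.537271)≈-2.027801
n=11: y≈-2.027801, sp=-1, e=sp−y≈1.027801; I≈-6.201853, D=e−e_prev≈0.910947; u=0·1.027801+3/4·(-6.201853)+3/4·0.910947≈-3.968180; next y=4/5·(-2.027801)+1/4·(-3.968180)≈-2.614286
n=12: y≈-2.614286, sp=-1, e=sp−y≈1.614286; I≈-4.587567, D=e−e_prev≈0.586485; u=0·1.614286+3/4·(-4.587567)+3/4·0.586485≈-3.000812; next y=4/5·(-2.614286)+1/4·(-3.000812)≈-2.841632
n=13: y≈-2.841632, sp=-1, e=sp−y≈1.841632; I≈-2.745935, D=e−e_prev≈0.227346; u=0·1.841632+3/4·(-2.745935)+3/4·0.227346≈-1.888942; next y=4/5·(-2.841632)+1/4·(-1.888942)≈-2.745541
n=14: y≈-2.745541, sp=-1, e=sp−y≈1.745541; I≈-1.000394, D=e−e_prev≈-0.096091; u=0·1.745541+3/4·(-1.000394)+3/4·(-0.096091)≈-0.822364; next y=4/5·(-2.745541)+1/4·(-0.822364)≈-2.402024

0 5 7.500 0.000
1 5 4.688 1.875
2 5 7.242 2.672
3 1 1.672 3.948
4 1 3.975 3.576
5 1 1.346 3.855
6 1 0.066 3.421
7 -1 -4.074 2.753
8 -1 -3.536 1.184
9 -1 -4.669 0.063
10 -1 -4.537 -1.117
11 -1 -3.968 -2.028
12 -1 -3.001 -2.614
13 -1 -1.889 -2.842
14 -1 -0.822 -2.746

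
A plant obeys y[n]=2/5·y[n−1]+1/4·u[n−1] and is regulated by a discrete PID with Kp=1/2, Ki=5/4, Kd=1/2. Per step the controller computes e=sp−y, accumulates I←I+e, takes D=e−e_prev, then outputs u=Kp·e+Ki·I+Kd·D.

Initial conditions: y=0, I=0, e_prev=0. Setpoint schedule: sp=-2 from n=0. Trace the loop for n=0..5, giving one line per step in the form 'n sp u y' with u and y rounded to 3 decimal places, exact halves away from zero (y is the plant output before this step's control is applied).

(exact arithmetic carried between steps; '≈' marks a value shown rounded to 6 d.p. or computed from one; I and e_prev carry over from the previous line; the table rounds u and y to 3 d.p., halves away from zero)
n=0: y=0, sp=-2, e=sp−y=-2; I=-2, D=e−e_prev=-2; u=1/2·(-2)+5/4·(-2)+1/2·(-2)=-4.5; next y=2/5·0+1/4·(-4.5)=-1.125
n=1: y=-1.125, sp=-2, e=sp−y=-0.875; I=-2.875, D=e−e_prev=1.125; u=1/2·(-0.875)+5/4·(-2.875)+1/2·1.125=-3.46875; next y=2/5·(-1.125)+1/4·(-3.46875)≈-1.317188
n=2: y≈-1.317188, sp=-2, e=sp−y≈-0.682813; I≈-3.557813, D=e−e_prev≈0.192188; u=1/2·(-0.682813)+5/4·(-3.557813)+1/2·0.192188≈-4.692578; next y=2/5·(-1.317188)+1/4·(-4.692578)≈-1.700020
n=3: y≈-1.700020, sp=-2, e=sp−y≈-0.299980; I≈-3.857793, D=e−e_prev≈0.382832; u=1/2·(-0.299980)+5/4·(-3.857793)+1/2·0.382832≈-4.780815; next y=2/5·(-1.700020)+1/4·(-4.780815)≈-1.875212
n=4: y≈-1.875212, sp=-2, e=sp−y≈-0.124788; I≈-3.982581, D=e−e_prev≈0.175192; u=1/2·(-0.124788)+5/4·(-3.982581)+1/2·0.175192≈-4.953025; next y=2/5·(-1.875212)+1/4·(-4.953025)≈-1.988341
n=5: y≈-1.988341, sp=-2, e=sp−y≈-0.011659; I≈-3.994240, D=e−e_prev≈0.113129; u=1/2·(-0.011659)+5/4·(-3.994240)+1/2·0.113129≈-4.942066; next y=2/5·(-1.988341)+1/4·(-4.942066)≈-2.030853

0 -2 -4.500 0.000
1 -2 -3.469 -1.125
2 -2 -4.693 -1.317
3 -2 -4.781 -1.700
4 -2 -4.953 -1.875
5 -2 -4.942 -1.988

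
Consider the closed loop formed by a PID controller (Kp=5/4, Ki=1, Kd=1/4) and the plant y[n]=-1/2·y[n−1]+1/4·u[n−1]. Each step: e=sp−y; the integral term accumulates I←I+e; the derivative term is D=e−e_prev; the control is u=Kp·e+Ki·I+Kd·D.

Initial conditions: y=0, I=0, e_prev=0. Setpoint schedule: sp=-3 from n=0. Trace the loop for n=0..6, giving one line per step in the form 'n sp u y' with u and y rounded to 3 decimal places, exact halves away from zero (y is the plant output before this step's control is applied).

0 -3 -7.500 0.000
1 -3 -5.063 -1.875
2 -3 -10.523 -0.328
3 -3 -7.462 -2.467
4 -3 -13.117 -0.632
5 -3 -9.198 -2.963
6 -3 -15.181 -0.818

(exact arithmetic carried between steps; '≈' marks a value shown rounded to 6 d.p. or computed from one; I and e_prev carry over from the previous line; the table rounds u and y to 3 d.p., halves away from zero)
n=0: y=0, sp=-3, e=sp−y=-3; I=-3, D=e−e_prev=-3; u=5/4·(-3)+1·(-3)+1/4·(-3)=-7.5; next y=-1/2·0+1/4·(-7.5)=-1.875
n=1: y=-1.875, sp=-3, e=sp−y=-1.125; I=-4.125, D=e−e_prev=1.875; u=5/4·(-1.125)+1·(-4.125)+1/4·1.875=-5.0625; next y=-1/2·(-1.875)+1/4·(-5.0625)=-0.328125
n=2: y=-0.328125, sp=-3, e=sp−y=-2.671875; I=-6.796875, D=e−e_prev=-1.546875; u=5/4·(-2.671875)+1·(-6.796875)+1/4·(-1.546875)≈-10.523438; next y=-1/2·(-0.328125)+1/4·(-10.523438)≈-2.466797
n=3: y≈-2.466797, sp=-3, e=sp−y≈-0.533203; I≈-7.330078, D=e−e_prev≈2.138672; u=5/4·(-0.533203)+1·(-7.330078)+1/4·2.138672≈-7.461914; next y=-1/2·(-2.466797)+1/4·(-7.461914)≈-0.632080
n=4: y≈-0.632080, sp=-3, e=sp−y≈-2.367920; I≈-9.697998, D=e−e_prev≈-1.834717; u=5/4·(-2.367920)+1·(-9.697998)+1/4·(-1.834717)≈-13.116577; next y=-1/2·(-0.632080)+1/4·(-13.116577)≈-2.963104
n=5: y≈-2.963104, sp=-3, e=sp−y≈-0.036896; I≈-9.734894, D=e−e_prev≈2.331024; u=5/4·(-0.036896)+1·(-9.734894)+1/4·2.331024≈-9.198257; next y=-1/2·(-2.963104)+1/4·(-9.198257)≈-0.818012
n=6: y≈-0.818012, sp=-3, e=sp−y≈-2.181988; I≈-11.916882, D=e−e_prev≈-2.145092; u=5/4·(-2.181988)+1·(-11.916882)+1/4·(-2.145092)≈-15.180639; next y=-1/2·(-0.818012)+1/4·(-15.180639)≈-3.386154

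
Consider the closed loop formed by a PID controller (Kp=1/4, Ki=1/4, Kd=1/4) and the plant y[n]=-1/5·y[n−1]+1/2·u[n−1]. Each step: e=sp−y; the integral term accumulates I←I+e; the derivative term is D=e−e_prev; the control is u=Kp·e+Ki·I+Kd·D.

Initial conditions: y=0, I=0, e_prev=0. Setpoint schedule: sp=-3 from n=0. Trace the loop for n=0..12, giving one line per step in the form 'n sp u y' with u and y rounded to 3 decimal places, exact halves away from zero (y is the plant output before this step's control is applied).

(exact arithmetic carried between steps; '≈' marks a value shown rounded to 6 d.p. or computed from one; I and e_prev carry over from the previous line; the table rounds u and y to 3 d.p., halves away from zero)
n=0: y=0, sp=-3, e=sp−y=-3; I=-3, D=e−e_prev=-3; u=1/4·(-3)+1/4·(-3)+1/4·(-3)=-2.25; next y=-1/5·0+1/2·(-2.25)=-1.125
n=1: y=-1.125, sp=-3, e=sp−y=-1.875; I=-4.875, D=e−e_prev=1.125; u=1/4·(-1.875)+1/4·(-4.875)+1/4·1.125=-1.40625; next y=-1/5·(-1.125)+1/2·(-1.40625)=-0.478125
n=2: y=-0.478125, sp=-3, e=sp−y=-2.521875; I=-7.396875, D=e−e_prev=-0.646875; u=1/4·(-2.521875)+1/4·(-7.396875)+1/4·(-0.646875)≈-2.641406; next y=-1/5·(-0.478125)+1/2·(-2.641406)≈-1.225078
n=3: y≈-1.225078, sp=-3, e=sp−y≈-1.774922; I≈-9.171797, D=e−e_prev≈0.746953; u=1/4·(-1.774922)+1/4·(-9.171797)+1/4·0.746953≈-2.549941; next y=-1/5·(-1.225078)+1/2·(-2.549941)≈-1.029955
n=4: y≈-1.029955, sp=-3, e=sp−y≈-1.970045; I≈-11.141842, D=e−e_prev≈-0.195123; u=1/4·(-1.970045)+1/4·(-11.141842)+1/4·(-0.195123)≈-3.326752; next y=-1/5·(-1.029955)+1/2·(-3.326752)≈-1.457385
n=5: y≈-1.457385, sp=-3, e=sp−y≈-1.542615; I≈-12.684457, D=e−e_prev≈0.427430; u=1/4·(-1.542615)+1/4·(-12.684457)+1/4·0.427430≈-3.449910; next y=-1/5·(-1.457385)+1/2·(-3.449910)≈-1.433478
n=6: y≈-1.433478, sp=-3, e=sp−y≈-1.566522; I≈-14.250978, D=e−e_prev≈-0.023907; u=1/4·(-1.566522)+1/4·(-14.250978)+1/4·(-0.023907)≈-3.960352; next y=-1/5·(-1.433478)+1/2·(-3.960352)≈-1.693480
n=7: y≈-1.693480, sp=-3, e=sp−y≈-1.306520; I≈-15.557498, D=e−e_prev≈0.260002; u=1/4·(-1.306520)+1/4·(-15.557498)+1/4·0.260002≈-4.151004; next y=-1/5·(-1.693480)+1/2·(-4.151004)≈-1.736806
n=8: y≈-1.736806, sp=-3, e=sp−y≈-1.263194; I≈-16.820692, D=e−e_prev≈0.043326; u=1/4·(-1.263194)+1/4·(-16.820692)+1/4·0.043326≈-4.510140; next y=-1/5·(-1.736806)+1/2·(-4.510140)≈-1.907709
n=9: y≈-1.907709, sp=-3, e=sp−y≈-1.092291; I≈-17.912983, D=e−e_prev≈0.170903; u=1/4·(-1.092291)+1/4·(-17.912983)+1/4·0.170903≈-4.708593; next y=-1/5·(-1.907709)+1/2·(-4.708593)≈-1.972755
n=10: y≈-1.972755, sp=-3, e=sp−y≈-1.027245; I≈-18.940229, D=e−e_prev≈0.065046; u=1/4·(-1.027245)+1/4·(-18.940229)+1/4·0.065046≈-4.975607; next y=-1/5·(-1.972755)+1/2·(-4.975607)≈-2.093253
n=11: y≈-2.093253, sp=-3, e=sp−y≈-0.906747; I≈-19.846976, D=e−e_prev≈0.120498; u=1/4·(-0.906747)+1/4·(-19.846976)+1/4·0.120498≈-5.158306; next y=-1/5·(-2.093253)+1/2·(-5.158306)≈-2.160503
n=12: y≈-2.160503, sp=-3, e=sp−y≈-0.839497; I≈-20.686473, D=e−e_prev≈0.067250; u=1/4·(-0.839497)+1/4·(-20.686473)+1/4·0.067250≈-5.364680; next y=-1/5·(-2.160503)+1/2·(-5.364680)≈-2.250240

0 -3 -2.250 0.000
1 -3 -1.406 -1.125
2 -3 -2.641 -0.478
3 -3 -2.550 -1.225
4 -3 -3.327 -1.030
5 -3 -3.450 -1.457
6 -3 -3.960 -1.433
7 -3 -4.151 -1.693
8 -3 -4.510 -1.737
9 -3 -4.709 -1.908
10 -3 -4.976 -1.973
11 -3 -5.158 -2.093
12 -3 -5.365 -2.161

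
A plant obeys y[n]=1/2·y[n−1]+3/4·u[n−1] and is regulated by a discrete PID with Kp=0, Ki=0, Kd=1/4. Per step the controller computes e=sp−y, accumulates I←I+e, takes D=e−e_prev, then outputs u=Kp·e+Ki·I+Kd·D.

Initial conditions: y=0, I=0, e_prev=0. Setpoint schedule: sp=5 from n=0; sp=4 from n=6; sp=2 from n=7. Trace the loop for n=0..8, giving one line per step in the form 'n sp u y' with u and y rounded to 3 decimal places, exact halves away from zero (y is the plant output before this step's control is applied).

0 5 1.250 0.000
1 5 -0.234 0.938
2 5 0.161 0.293
3 5 0.006 0.267
4 5 0.032 0.138
5 5 0.011 0.093
6 4 -0.240 0.055
7 2 -0.448 -0.153
8 2 0.065 -0.412

(exact arithmetic carried between steps; '≈' marks a value shown rounded to 6 d.p. or computed from one; I and e_prev carry over from the previous line; the table rounds u and y to 3 d.p., halves away from zero)
n=0: y=0, sp=5, e=sp−y=5; I=5, D=e−e_prev=5; u=0·5+0·5+1/4·5=1.25; next y=1/2·0+3/4·1.25=0.9375
n=1: y=0.9375, sp=5, e=sp−y=4.0625; I=9.0625, D=e−e_prev=-0.9375; u=0·4.0625+0·9.0625+1/4·(-0.9375)=-0.234375; next y=1/2·0.9375+3/4·(-0.234375)≈0.292969
n=2: y≈0.292969, sp=5, e=sp−y≈4.707031; I≈13.769531, D=e−e_prev≈0.644531; u=0·4.707031+0·13.769531+1/4·0.644531≈0.161133; next y=1/2·0.292969+3/4·0.161133≈0.267334
n=3: y≈0.267334, sp=5, e=sp−y≈4.732666; I≈18.502197, D=e−e_prev≈0.025635; u=0·4.732666+0·18.502197+1/4·0.025635≈0.006409; next y=1/2·0.267334+3/4·0.006409≈0.138474
n=4: y≈0.138474, sp=5, e=sp−y≈4.861526; I≈23.363724, D=e−e_prev≈0.128860; u=0·4.861526+0·23.363724+1/4·0.128860≈0.032215; next y=1/2·0.138474+3/4·0.032215≈0.093398
n=5: y≈0.093398, sp=5, e=sp−y≈4.906602; I≈28.270326, D=e−e_prev≈0.045075; u=0·4.906602+0·28.270326+1/4·0.045075≈0.011269; next y=1/2·0.093398+3/4·0.011269≈0.055151
n=6: y≈0.055151, sp=4, e=sp−y≈3.944849; I≈32.215175, D=e−e_prev≈-0.961753; u=0·3.944849+0·32.215175+1/4·(-0.961753)≈-0.240438; next y=1/2·0.055151+3/4·(-0.240438)≈-0.152753
n=7: y≈-0.152753, sp=2, e=sp−y≈2.152753; I≈34.367928, D=e−e_prev≈-1.792096; u=0·2.152753+0·34.367928+1/4·(-1.792096)≈-0.448024; next y=1/2·(-0.152753)+3/4·(-0.448024)≈-0.412395
n=8: y≈-0.412395, sp=2, e=sp−y≈2.412395; I≈36.780323, D=e−e_prev≈0.259641; u=0·2.412395+0·36.780323+1/4·0.259641≈0.064910; next y=1/2·(-0.412395)+3/4·0.064910≈-0.157515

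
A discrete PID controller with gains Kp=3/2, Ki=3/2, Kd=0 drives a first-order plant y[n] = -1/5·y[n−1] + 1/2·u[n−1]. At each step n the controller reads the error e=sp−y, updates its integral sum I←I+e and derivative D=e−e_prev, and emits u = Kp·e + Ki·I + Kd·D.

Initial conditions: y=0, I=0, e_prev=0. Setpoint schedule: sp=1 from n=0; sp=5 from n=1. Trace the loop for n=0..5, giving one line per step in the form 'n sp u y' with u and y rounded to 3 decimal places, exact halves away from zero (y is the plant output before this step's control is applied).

0 1 3.000 0.000
1 5 12.000 1.500
2 5 4.650 5.700
3 5 17.145 1.185
4 5 1.416 8.336
5 5 24.297 -0.959

(exact arithmetic carried between steps; '≈' marks a value shown rounded to 6 d.p. or computed from one; I and e_prev carry over from the previous line; the table rounds u and y to 3 d.p., halves away from zero)
n=0: y=0, sp=1, e=sp−y=1; I=1, D=e−e_prev=1; u=3/2·1+3/2·1+0·1=3; next y=-1/5·0+1/2·3=1.5
n=1: y=1.5, sp=5, e=sp−y=3.5; I=4.5, D=e−e_prev=2.5; u=3/2·3.5+3/2·4.5+0·2.5=12; next y=-1/5·1.5+1/2·12=5.7
n=2: y=5.7, sp=5, e=sp−y=-0.7; I=3.8, D=e−e_prev=-4.2; u=3/2·(-0.7)+3/2·3.8+0·(-4.2)=4.65; next y=-1/5·5.7+1/2·4.65=1.185
n=3: y=1.185, sp=5, e=sp−y=3.815; I=7.615, D=e−e_prev=4.515; u=3/2·3.815+3/2·7.615+0·4.515=17.145; next y=-1/5·1.185+1/2·17.145=8.3355
n=4: y=8.3355, sp=5, e=sp−y=-3.3355; I=4.2795, D=e−e_prev=-7.1505; u=3/2·(-3.3355)+3/2·4.2795+0·(-7.1505)=1.416; next y=-1/5·8.3355+1/2·1.416=-0.9591
n=5: y=-0.9591, sp=5, e=sp−y=5.9591; I=10.2386, D=e−e_prev=9.2946; u=3/2·5.9591+3/2·10.2386+0·9.2946=24.29655; next y=-1/5·(-0.9591)+1/2·24.29655=12.340095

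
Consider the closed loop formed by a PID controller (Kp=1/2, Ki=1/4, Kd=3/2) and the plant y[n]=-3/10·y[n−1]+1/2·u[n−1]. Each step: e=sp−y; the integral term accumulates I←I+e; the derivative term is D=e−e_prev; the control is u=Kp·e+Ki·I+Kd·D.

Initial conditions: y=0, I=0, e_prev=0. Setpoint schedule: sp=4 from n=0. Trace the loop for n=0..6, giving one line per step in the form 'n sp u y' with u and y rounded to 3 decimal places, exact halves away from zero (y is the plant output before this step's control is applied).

(exact arithmetic carried between steps; '≈' marks a value shown rounded to 6 d.p. or computed from one; I and e_prev carry over from the previous line; the table rounds u and y to 3 d.p., halves away from zero)
n=0: y=0, sp=4, e=sp−y=4; I=4, D=e−e_prev=4; u=1/2·4+1/4·4+3/2·4=9; next y=-3/10·0+1/2·9=4.5
n=1: y=4.5, sp=4, e=sp−y=-0.5; I=3.5, D=e−e_prev=-4.5; u=1/2·(-0.5)+1/4·3.5+3/2·(-4.5)=-6.125; next y=-3/10·4.5+1/2·(-6.125)=-4.4125
n=2: y=-4.4125, sp=4, e=sp−y=8.4125; I=11.9125, D=e−e_prev=8.9125; u=1/2·8.4125+1/4·11.9125+3/2·8.9125=20.553125; next y=-3/10·(-4.4125)+1/2·20.553125≈11.600313
n=3: y≈11.600313, sp=4, e=sp−y≈-7.600313; I≈4.312188, D=e−e_prev≈-16.012813; u=1/2·(-7.600313)+1/4·4.312188+3/2·(-16.012813)≈-26.741328; next y=-3/10·11.600313+1/2·(-26.741328)≈-16.850758
n=4: y≈-16.850758, sp=4, e=sp−y≈20.850758; I≈25.162945, D=e−e_prev≈28.451070; u=1/2·20.850758+1/4·25.162945+3/2·28.451070≈59.392721; next y=-3/10·(-16.850758)+1/2·59.392721≈34.751588
n=5: y≈34.751588, sp=4, e=sp−y≈-30.751588; I≈-5.588642, D=e−e_prev≈-51.602346; u=1/2·(-30.751588)+1/4·(-5.588642)+3/2·(-51.602346)≈-94.176473; next y=-3/10·34.751588+1/2·(-94.176473)≈-57.513713
n=6: y≈-57.513713, sp=4, e=sp−y≈61.513713; I≈55.925070, D=e−e_prev≈92.265300; u=1/2·61.513713+1/4·55.925070+3/2·92.265300≈183.136074; next y=-3/10·(-57.513713)+1/2·183.136074≈108.822151

0 4 9.000 0.000
1 4 -6.125 4.500
2 4 20.553 -4.413
3 4 -26.741 11.600
4 4 59.393 -16.851
5 4 -94.176 34.752
6 4 183.136 -57.514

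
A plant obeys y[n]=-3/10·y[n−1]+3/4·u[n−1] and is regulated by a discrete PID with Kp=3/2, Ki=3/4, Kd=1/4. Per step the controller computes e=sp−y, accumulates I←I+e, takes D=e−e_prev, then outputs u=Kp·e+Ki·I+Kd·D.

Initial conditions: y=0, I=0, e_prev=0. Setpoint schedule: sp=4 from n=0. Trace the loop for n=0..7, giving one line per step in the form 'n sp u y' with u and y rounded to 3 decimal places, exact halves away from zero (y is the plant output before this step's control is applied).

(exact arithmetic carried between steps; '≈' marks a value shown rounded to 6 d.p. or computed from one; I and e_prev carry over from the previous line; the table rounds u and y to 3 d.p., halves away from zero)
n=0: y=0, sp=4, e=sp−y=4; I=4, D=e−e_prev=4; u=3/2·4+3/4·4+1/4·4=10; next y=-3/10·0+3/4·10=7.5
n=1: y=7.5, sp=4, e=sp−y=-3.5; I=0.5, D=e−e_prev=-7.5; u=3/2·(-3.5)+3/4·0.5+1/4·(-7.5)=-6.75; next y=-3/10·7.5+3/4·(-6.75)=-7.3125
n=2: y=-7.3125, sp=4, e=sp−y=11.3125; I=11.8125, D=e−e_prev=14.8125; u=3/2·11.3125+3/4·11.8125+1/4·14.8125=29.53125; next y=-3/10·(-7.3125)+3/4·29.53125≈24.342188
n=3: y≈24.342188, sp=4, e=sp−y≈-20.342188; I≈-8.529688, D=e−e_prev≈-31.654688; u=3/2·(-20.342188)+3/4·(-8.529688)+1/4·(-31.654688)≈-44.824219; next y=-3/10·24.342188+3/4·(-44.824219)≈-40.920820
n=4: y≈-40.920820, sp=4, e=sp−y≈44.920820; I≈36.391133, D=e−e_prev≈65.263008; u=3/2·44.920820+3/4·36.391133+1/4·65.263008≈110.990332; next y=-3/10·(-40.920820)+3/4·110.990332≈95.518995
n=5: y≈95.518995, sp=4, e=sp−y≈-91.518995; I≈-55.127862, D=e−e_prev≈-136.439815; u=3/2·(-91.518995)+3/4·(-55.127862)+1/4·(-136.439815)≈-212.734343; next y=-3/10·95.518995+3/4·(-212.734343)≈-188.206456
n=6: y≈-188.206456, sp=4, e=sp−y≈192.206456; I≈137.078594, D=e−e_prev≈283.725451; u=3/2·192.206456+3/4·137.078594+1/4·283.725451≈462.049992; next y=-3/10·(-188.206456)+3/4·462.049992≈402.999431
n=7: y≈402.999431, sp=4, e=sp−y≈-398.999431; I≈-261.920837, D=e−e_prev≈-591.205887; u=3/2·(-398.999431)+3/4·(-261.920837)+1/4·(-591.205887)≈-942.741246; next y=-3/10·402.999431+3/4·(-942.741246)≈-827.955764

0 4 10.000 0.000
1 4 -6.750 7.500
2 4 29.531 -7.313
3 4 -44.824 24.342
4 4 110.990 -40.921
5 4 -212.734 95.519
6 4 462.050 -188.206
7 4 -942.741 402.999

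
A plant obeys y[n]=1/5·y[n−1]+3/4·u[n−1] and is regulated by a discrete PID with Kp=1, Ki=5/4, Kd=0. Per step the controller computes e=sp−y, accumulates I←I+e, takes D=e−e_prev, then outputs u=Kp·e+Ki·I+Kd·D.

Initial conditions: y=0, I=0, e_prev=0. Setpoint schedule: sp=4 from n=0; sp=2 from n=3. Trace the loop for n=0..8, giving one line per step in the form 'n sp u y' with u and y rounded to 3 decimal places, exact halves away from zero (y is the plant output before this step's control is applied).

(exact arithmetic carried between steps; '≈' marks a value shown rounded to 6 d.p. or computed from one; I and e_prev carry over from the previous line; the table rounds u and y to 3 d.p., halves away from zero)
n=0: y=0, sp=4, e=sp−y=4; I=4, D=e−e_prev=4; u=1·4+5/4·4+0·4=9; next y=1/5·0+3/4·9=6.75
n=1: y=6.75, sp=4, e=sp−y=-2.75; I=1.25, D=e−e_prev=-6.75; u=1·(-2.75)+5/4·1.25+0·(-6.75)=-1.1875; next y=1/5·6.75+3/4·(-1.1875)=0.459375
n=2: y=0.459375, sp=4, e=sp−y=3.540625; I=4.790625, D=e−e_prev=6.290625; u=1·3.540625+5/4·4.790625+0·6.290625≈9.528906; next y=1/5·0.459375+3/4·9.528906≈7.238555
n=3: y≈7.238555, sp=2, e=sp−y≈-5.238555; I≈-0.447930, D=e−e_prev≈-8.779180; u=1·(-5.238555)+5/4·(-0.447930)+0·(-8.779180)≈-5.798467; next y=1/5·7.238555+3/4·(-5.798467)≈-2.901139
n=4: y≈-2.901139, sp=2, e=sp−y≈4.901139; I≈4.453209, D=e−e_prev≈10.139694; u=1·4.901139+5/4·4.453209+0·10.139694≈10.467651; next y=1/5·(-2.901139)+3/4·10.467651≈7.270510
n=5: y≈7.270510, sp=2, e=sp−y≈-5.270510; I≈-0.817301, D=e−e_prev≈-10.171650; u=1·(-5.270510)+5/4·(-0.817301)+0·(-10.171650)≈-6.292137; next y=1/5·7.270510+3/4·(-6.292137)≈-3.265000
n=6: y≈-3.265000, sp=2, e=sp−y≈5.265000; I≈4.447699, D=e−e_prev≈10.535511; u=1·5.265000+5/4·4.447699+0·10.535511≈10.824625; next y=1/5·(-3.265000)+3/4·10.824625≈7.465468
n=7: y≈7.465468, sp=2, e=sp−y≈-5.465468; I≈-1.017769, D=e−e_prev≈-10.730469; u=1·(-5.465468)+5/4·(-1.017769)+0·(-10.730469)≈-6.737680; next y=1/5·7.465468+3/4·(-6.737680)≈-3.560166
n=8: y≈-3.560166, sp=2, e=sp−y≈5.560166; I≈4.542397, D=e−e_prev≈11.025634; u=1·5.560166+5/4·4.542397+0·11.025634≈11.238162; next y=1/5·(-3.560166)+3/4·11.238162≈7.716589

0 4 9.000 0.000
1 4 -1.188 6.750
2 4 9.529 0.459
3 2 -5.798 7.239
4 2 10.468 -2.901
5 2 -6.292 7.271
6 2 10.825 -3.265
7 2 -6.738 7.465
8 2 11.238 -3.560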